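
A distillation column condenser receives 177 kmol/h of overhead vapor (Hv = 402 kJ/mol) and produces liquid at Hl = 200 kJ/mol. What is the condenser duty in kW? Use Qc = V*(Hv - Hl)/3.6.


Qc = 177 * (402 - 200) / 3.6 = 177 * 202 / 3.6 = 9932

9932 kW


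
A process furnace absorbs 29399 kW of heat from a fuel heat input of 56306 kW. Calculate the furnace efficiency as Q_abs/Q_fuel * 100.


Furnace efficiency = Q_absorbed / Q_fuel * 100
= 29399 / 56306 * 100 = 52.21

52.21 %


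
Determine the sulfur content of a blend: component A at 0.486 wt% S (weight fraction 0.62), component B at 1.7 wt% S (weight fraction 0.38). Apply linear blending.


Linear sulfur blending: S_blend = x1*S1 + x2*S2
Contribution 1: 0.62 * 0.486 = 0.30132 wt%
Contribution 2: 0.38 * 1.7 = 0.646 wt%
S_blend = 0.30132 + 0.646 = 0.94732

0.94732 wt%


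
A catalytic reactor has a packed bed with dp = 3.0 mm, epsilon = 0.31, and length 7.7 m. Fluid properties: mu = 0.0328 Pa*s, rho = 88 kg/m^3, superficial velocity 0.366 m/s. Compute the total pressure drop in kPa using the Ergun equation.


dp = 3.0 mm = 0.003 m
Viscous term = 150*0.0328*0.366*(1-0.31)^2 / (0.003^2*0.31^3) = 3197550
Inertial term = 1.75*88*0.366^2*(1-0.31) / (0.003*0.31^3) = 159267
dP/L = 3197550 + 159267 = 3356820 Pa/m
dP = 3356820 * 7.7 / 1000 = 25850 kPa

25850 kPa


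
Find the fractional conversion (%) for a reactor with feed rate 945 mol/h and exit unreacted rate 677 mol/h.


X = (F_in - F_out) / F_in * 100
Moles reacted = 945 - 677 = 268
X = 268 / 945 * 100
= 0.2836 * 100
= 28.36 %

28.36 %


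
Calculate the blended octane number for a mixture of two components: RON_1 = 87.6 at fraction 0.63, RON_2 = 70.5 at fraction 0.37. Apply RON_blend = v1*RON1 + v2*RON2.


Linear blending: RON_blend = sum(vi * RONi)
Contribution 1: 0.63 * 87.6 = 55.188
Contribution 2: 0.37 * 70.5 = 26.085
RON_blend = 55.188 + 26.085 = 81.273

81.273


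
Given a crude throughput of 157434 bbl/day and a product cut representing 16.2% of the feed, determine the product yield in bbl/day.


Crude throughput = 157434 bbl/day
Fraction yield = 16.2%
yield = throughput * fraction / 100
yield = 157434 * 16.2 / 100 = 25504.308

25504.308 bbl/day


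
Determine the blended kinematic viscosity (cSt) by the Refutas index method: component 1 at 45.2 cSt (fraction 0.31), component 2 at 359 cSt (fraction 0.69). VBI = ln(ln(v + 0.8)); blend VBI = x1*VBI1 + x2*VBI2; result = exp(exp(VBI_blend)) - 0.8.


Refutas method: VBN_i = 14.534*ln(ln(visc_i + 0.8)) + 10.975, blended linearly by mass fraction; since VBN is linear in VBI_i = ln(ln(visc_i + 0.8)) and the fractions sum to 1, blend VBI directly: visc = exp(exp(VBI_blend)) - 0.8
VBI_1 = ln(ln(45.2 + 0.8)) = 1.34251
VBI_2 = ln(ln(359 + 0.8)) = 1.7725
VBI_blend = 0.31 * 1.34251 + 0.69 * 1.7725 = 1.6392
visc_blend = exp(exp(1.6392)) - 0.8 = 171.8

171.8 cSt


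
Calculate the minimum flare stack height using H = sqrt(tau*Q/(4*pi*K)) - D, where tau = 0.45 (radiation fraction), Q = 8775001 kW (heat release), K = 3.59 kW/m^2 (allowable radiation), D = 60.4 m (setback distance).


tau*Q/(4*pi*K) = 0.45 * 8775001 / (4 * pi * 3.59) = 87529.7
sqrt(87529.7) = 295.854
H = 295.854 - 60.4 = 235.5

235.5 m


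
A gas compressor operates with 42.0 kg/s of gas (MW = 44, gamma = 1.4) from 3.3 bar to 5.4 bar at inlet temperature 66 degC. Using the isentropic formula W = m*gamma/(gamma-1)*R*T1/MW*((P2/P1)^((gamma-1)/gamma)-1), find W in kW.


Isentropic work: W = m*(gamma/(gamma-1))*(R*T1/MW)*((P2/P1)^((gamma-1)/gamma) - 1)
T1 = 66 + 273.15 = 339.15 K
Pressure ratio = 5.4 / 3.3 = 1.63636
Exponent = (1.4 - 1)/1.4 = 0.285714
(P2/P1)^exp - 1 = 1.63636^0.285714 - 1 = 0.151087
W = 42.0 * 1.4 / 0.4 * 8.314 * 339.15 / 44 * 0.151087 = 1423

1423 kW


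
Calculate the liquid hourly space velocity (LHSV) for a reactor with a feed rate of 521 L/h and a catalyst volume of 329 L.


LHSV = volumetric feed rate / catalyst volume
= 521 L/h / 329 L
= 1.584 h^-1

1.584 h^-1


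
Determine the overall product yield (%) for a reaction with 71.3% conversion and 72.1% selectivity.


Overall yield = conversion (%) * selectivity (%) / 100
Conversion = 71.3%, Selectivity = 72.1%
Y = 71.3 * 72.1 / 100
= 51.4073 %

51.4073 %


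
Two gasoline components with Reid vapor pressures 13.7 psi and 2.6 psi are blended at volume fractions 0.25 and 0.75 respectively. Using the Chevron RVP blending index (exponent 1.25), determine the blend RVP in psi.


Chevron index: RVP_blend = (sum xi*RVPi^1.25)^(1/1.25)
RVP^1.25 terms: 0.25 * 13.7^1.25 + 0.75 * 2.6^1.25 = 9.06548
RVP_blend = 9.06548^(1/1.25) = 5.833

5.833 psi


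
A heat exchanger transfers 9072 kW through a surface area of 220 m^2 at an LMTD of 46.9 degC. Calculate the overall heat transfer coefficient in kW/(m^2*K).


From Q = U*A*LMTD, U = Q / (A * LMTD)
U = 9072 / (220 * 46.9) = 9072 / 10318 = 0.8792

0.8792 kW/(m^2*K)


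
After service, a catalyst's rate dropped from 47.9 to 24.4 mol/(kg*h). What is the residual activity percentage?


Activity (%) = (rate_used / rate_fresh) * 100
rate_used = 24.4, rate_fresh = 47.9
= (24.4 / 47.9) * 100
= 0.5094 * 100 = 50.94

50.94 %


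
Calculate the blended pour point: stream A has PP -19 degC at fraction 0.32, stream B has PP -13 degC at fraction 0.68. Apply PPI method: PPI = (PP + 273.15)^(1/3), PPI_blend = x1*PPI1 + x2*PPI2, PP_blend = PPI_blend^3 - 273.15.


PPI_1 = (-19 + 273.15)^(1/3) = 6.334272
PPI_2 = (-13 + 273.15)^(1/3) = 6.383731
PPI_blend = 0.32 * 6.334272 + 0.68 * 6.383731 = 6.367904
PP_blend = 6.367904^3 - 273.15 = 258.2198 - 273.15 = -14.93

-14.93 degC


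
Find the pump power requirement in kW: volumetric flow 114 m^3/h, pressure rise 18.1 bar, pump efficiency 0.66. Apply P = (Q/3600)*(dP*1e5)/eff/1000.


Q = 114 / 3600 = 0.0316667 m^3/s
P = 0.0316667 * (18.1 * 1e5) / 0.66 / 1000 = 86.84

86.84 kW


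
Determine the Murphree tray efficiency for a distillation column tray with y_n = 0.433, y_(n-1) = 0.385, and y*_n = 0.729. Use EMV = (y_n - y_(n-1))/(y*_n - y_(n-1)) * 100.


Murphree vapor efficiency: EMV = (y_n - y_(n-1)) / (y*_n - y_(n-1)) * 100
EMV = (0.433 - 0.385) / (0.729 - 0.385) * 100 = 0.048 / 0.344 * 100 = 13.95

13.95 %


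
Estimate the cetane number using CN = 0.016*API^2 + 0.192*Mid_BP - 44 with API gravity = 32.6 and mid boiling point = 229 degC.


CN = 0.016 * 32.6^2 + 0.192 * 229 - 44
CN = 17.00416 + 43.968 - 44 = 16.97216

16.97216


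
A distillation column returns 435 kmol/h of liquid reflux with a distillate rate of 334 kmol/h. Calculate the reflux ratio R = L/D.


Reflux ratio definition: R = L / D (liquid returned / distillate withdrawn)
L = 435 kmol/h, D = 334 kmol/h
R = 435 / 334 = 1.302

1.302


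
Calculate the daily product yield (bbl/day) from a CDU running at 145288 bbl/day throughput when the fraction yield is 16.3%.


Crude throughput = 145288 bbl/day
Fraction yield = 16.3%
yield = throughput * fraction / 100
yield = 145288 * 16.3 / 100 = 23681.944

23681.944 bbl/day


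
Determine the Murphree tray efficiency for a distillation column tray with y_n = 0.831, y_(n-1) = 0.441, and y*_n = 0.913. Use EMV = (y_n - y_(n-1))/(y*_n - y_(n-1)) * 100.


Murphree vapor efficiency: EMV = (y_n - y_(n-1)) / (y*_n - y_(n-1)) * 100
EMV = (0.831 - 0.441) / (0.913 - 0.441) * 100 = 0.39 / 0.472 * 100 = 82.63

82.63 %


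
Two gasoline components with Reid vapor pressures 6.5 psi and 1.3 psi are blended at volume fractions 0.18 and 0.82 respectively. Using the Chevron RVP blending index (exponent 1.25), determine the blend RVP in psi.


Chevron index: RVP_blend = (sum xi*RVPi^1.25)^(1/1.25)
RVP^1.25 terms: 0.18 * 6.5^1.25 + 0.82 * 1.3^1.25 = 3.00642
RVP_blend = 3.00642^(1/1.25) = 2.412

2.412 psi


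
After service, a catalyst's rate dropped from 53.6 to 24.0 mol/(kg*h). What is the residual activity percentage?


Activity (%) = (rate_used / rate_fresh) * 100
rate_used = 24.0, rate_fresh = 53.6
= (24.0 / 53.6) * 100
= 0.4478 * 100 = 44.78

44.78 %


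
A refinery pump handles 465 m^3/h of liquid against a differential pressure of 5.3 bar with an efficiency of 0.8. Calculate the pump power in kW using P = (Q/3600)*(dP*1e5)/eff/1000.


Q = 465 / 3600 = 0.129167 m^3/s
P = 0.129167 * (5.3 * 1e5) / 0.8 / 1000 = 85.57

85.57 kW


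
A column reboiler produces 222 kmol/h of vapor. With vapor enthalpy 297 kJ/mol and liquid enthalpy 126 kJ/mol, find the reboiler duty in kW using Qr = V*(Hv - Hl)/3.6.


Qr = 222 * (297 - 126) / 3.6 = 222 * 171 / 3.6 = 10540

10540 kW


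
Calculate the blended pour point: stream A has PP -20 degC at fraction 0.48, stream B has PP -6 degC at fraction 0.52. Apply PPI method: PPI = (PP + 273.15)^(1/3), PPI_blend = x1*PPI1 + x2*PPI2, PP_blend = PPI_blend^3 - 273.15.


PPI_1 = (-20 + 273.15)^(1/3) = 6.325953
PPI_2 = (-6 + 273.15)^(1/3) = 6.440482
PPI_blend = 0.48 * 6.325953 + 0.52 * 6.440482 = 6.385508
PP_blend = 6.385508^3 - 273.15 = 260.3673 - 273.15 = -12.78

-12.78 degC


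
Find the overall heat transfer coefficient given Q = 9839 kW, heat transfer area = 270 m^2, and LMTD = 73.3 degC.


From Q = U*A*LMTD, U = Q / (A * LMTD)
U = 9839 / (270 * 73.3) = 9839 / 19791 = 0.4971

0.4971 kW/(m^2*K)


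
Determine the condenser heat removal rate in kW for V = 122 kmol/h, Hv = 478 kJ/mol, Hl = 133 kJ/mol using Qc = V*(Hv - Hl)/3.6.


Qc = 122 * (478 - 133) / 3.6 = 122 * 345 / 3.6 = 11690

11690 kW


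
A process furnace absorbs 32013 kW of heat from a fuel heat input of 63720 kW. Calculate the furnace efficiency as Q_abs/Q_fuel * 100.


Furnace efficiency = Q_absorbed / Q_fuel * 100
= 32013 / 63720 * 100 = 50.24

50.24 %


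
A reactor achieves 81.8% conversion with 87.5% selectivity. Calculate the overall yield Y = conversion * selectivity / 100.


Overall yield = conversion (%) * selectivity (%) / 100
Conversion = 81.8%, Selectivity = 87.5%
Y = 81.8 * 87.5 / 100
= 71.575 %

71.575 %


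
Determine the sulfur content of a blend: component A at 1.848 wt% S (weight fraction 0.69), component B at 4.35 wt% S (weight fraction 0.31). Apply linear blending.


Linear sulfur blending: S_blend = x1*S1 + x2*S2
Contribution 1: 0.69 * 1.848 = 1.27512 wt%
Contribution 2: 0.31 * 4.35 = 1.3485 wt%
S_blend = 1.27512 + 1.3485 = 2.62362

2.62362 wt%


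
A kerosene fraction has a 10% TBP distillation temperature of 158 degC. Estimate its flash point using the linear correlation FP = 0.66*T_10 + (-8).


FP = 0.66 * 158 + (-8) = 96.28

96.28 degC


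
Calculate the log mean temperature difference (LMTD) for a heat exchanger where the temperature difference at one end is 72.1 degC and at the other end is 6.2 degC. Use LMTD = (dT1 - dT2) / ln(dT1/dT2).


LMTD = (dT1 - dT2) / ln(dT1/dT2)
= (72.1 - 6.2) / ln(72.1 / 6.2) = 65.9 / 2.4535 = 26.86

26.86 degC


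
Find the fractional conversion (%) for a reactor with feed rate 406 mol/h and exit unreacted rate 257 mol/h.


X = (F_in - F_out) / F_in * 100
Moles reacted = 406 - 257 = 149
X = 149 / 406 * 100
= 0.3670 * 100
= 36.70 %

36.70 %


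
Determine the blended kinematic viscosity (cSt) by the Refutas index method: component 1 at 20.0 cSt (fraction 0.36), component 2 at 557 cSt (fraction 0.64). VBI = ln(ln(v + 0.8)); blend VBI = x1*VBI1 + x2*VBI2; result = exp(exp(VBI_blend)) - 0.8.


Refutas method: VBN_i = 14.534*ln(ln(visc_i + 0.8)) + 10.975, blended linearly by mass fraction; since VBN is linear in VBI_i = ln(ln(visc_i + 0.8)) and the fractions sum to 1, blend VBI directly: visc = exp(exp(VBI_blend)) - 0.8
VBI_1 = ln(ln(20.0 + 0.8)) = 1.1102
VBI_2 = ln(ln(557 + 0.8)) = 1.84435
VBI_blend = 0.36 * 1.1102 + 0.64 * 1.84435 = 1.58006
visc_blend = exp(exp(1.58006)) - 0.8 = 127.6

127.6 cSt


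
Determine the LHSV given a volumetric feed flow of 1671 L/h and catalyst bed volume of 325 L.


LHSV = volumetric feed rate / catalyst volume
= 1671 L/h / 325 L
= 5.142 h^-1

5.142 h^-1


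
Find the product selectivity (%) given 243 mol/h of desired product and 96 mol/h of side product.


Selectivity = desired / (desired + undesired) * 100
Total products = 243 + 96 = 339 mol/h
S = 243 / 339 * 100
= 0.7168 * 100
= 71.68 %

71.68 %


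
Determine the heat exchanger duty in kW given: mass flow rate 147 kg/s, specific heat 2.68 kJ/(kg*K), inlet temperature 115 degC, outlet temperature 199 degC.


Q = m_dot * cp * delta_T
delta_T = 199 - 115 = 84 K
Q = 147 * 2.68 * 84
= 393.96 * 84
= 33092.64 kW

33092.64 kW


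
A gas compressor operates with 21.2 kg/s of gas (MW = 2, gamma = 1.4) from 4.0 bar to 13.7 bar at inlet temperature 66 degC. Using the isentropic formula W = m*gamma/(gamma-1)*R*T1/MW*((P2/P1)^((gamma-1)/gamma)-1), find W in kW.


Isentropic work: W = m*(gamma/(gamma-1))*(R*T1/MW)*((P2/P1)^((gamma-1)/gamma) - 1)
T1 = 66 + 273.15 = 339.15 K
Pressure ratio = 13.7 / 4.0 = 3.425
Exponent = (1.4 - 1)/1.4 = 0.285714
(P2/P1)^exp - 1 = 3.425^0.285714 - 1 = 0.421543
W = 21.2 * 1.4 / 0.4 * 8.314 * 339.15 / 2 * 0.421543 = 44100

44100 kW


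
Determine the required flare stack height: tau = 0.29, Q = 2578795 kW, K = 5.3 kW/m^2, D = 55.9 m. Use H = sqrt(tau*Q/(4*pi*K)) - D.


tau*Q/(4*pi*K) = 0.29 * 2578795 / (4 * pi * 5.3) = 11228.7
sqrt(11228.7) = 105.966
H = 105.966 - 55.9 = 50.07

50.07 m


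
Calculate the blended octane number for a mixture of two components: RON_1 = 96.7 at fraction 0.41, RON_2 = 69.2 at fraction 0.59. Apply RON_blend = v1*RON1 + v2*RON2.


Linear blending: RON_blend = sum(vi * RONi)
Contribution 1: 0.41 * 96.7 = 39.647
Contribution 2: 0.59 * 69.2 = 40.828
RON_blend = 39.647 + 40.828 = 80.475

80.475


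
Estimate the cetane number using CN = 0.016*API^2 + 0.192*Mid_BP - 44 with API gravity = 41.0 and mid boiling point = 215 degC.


CN = 0.016 * 41.0^2 + 0.192 * 215 - 44
CN = 26.896 + 41.28 - 44 = 24.176

24.176


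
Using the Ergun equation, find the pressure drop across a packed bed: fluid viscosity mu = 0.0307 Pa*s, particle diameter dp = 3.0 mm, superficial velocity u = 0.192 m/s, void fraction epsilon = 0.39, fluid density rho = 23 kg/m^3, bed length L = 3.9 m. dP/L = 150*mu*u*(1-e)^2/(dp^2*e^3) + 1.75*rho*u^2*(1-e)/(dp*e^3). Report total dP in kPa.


dp = 3.0 mm = 0.003 m
Viscous term = 150*0.0307*0.192*(1-0.39)^2 / (0.003^2*0.39^3) = 616246
Inertial term = 1.75*23*0.192^2*(1-0.39) / (0.003*0.39^3) = 5086.08
dP/L = 616246 + 5086.08 = 621332 Pa/m
dP = 621332 * 3.9 / 1000 = 2423 kPa

2423 kPa


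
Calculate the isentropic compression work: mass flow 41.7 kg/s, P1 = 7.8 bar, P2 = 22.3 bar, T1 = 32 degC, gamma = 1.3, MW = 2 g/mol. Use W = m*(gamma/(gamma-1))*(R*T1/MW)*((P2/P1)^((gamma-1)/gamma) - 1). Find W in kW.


Isentropic work: W = m*(gamma/(gamma-1))*(R*T1/MW)*((P2/P1)^((gamma-1)/gamma) - 1)
T1 = 32 + 273.15 = 305.15 K
Pressure ratio = 22.3 / 7.8 = 2.85897
Exponent = (1.3 - 1)/1.3 = 0.230769
(P2/P1)^exp - 1 = 2.85897^0.230769 - 1 = 0.274322
W = 41.7 * 1.3 / 0.3 * 8.314 * 305.15 / 2 * 0.274322 = 62880

62880 kW


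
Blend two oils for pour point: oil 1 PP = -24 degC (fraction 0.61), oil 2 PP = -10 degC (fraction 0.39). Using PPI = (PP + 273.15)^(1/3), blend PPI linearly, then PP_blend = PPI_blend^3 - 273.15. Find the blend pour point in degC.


PPI_1 = (-24 + 273.15)^(1/3) = 6.292458
PPI_2 = (-10 + 273.15)^(1/3) = 6.408176
PPI_blend = 0.61 * 6.292458 + 0.39 * 6.408176 = 6.337588
PP_blend = 6.337588^3 - 273.15 = 254.5494 - 273.15 = -18.6

-18.6 degC


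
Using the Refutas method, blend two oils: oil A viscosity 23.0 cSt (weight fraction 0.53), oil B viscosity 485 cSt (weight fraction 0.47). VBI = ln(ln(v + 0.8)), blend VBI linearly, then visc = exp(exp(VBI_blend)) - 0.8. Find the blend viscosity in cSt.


Refutas method: VBN_i = 14.534*ln(ln(visc_i + 0.8)) + 10.975, blended linearly by mass fraction; since VBN is linear in VBI_i = ln(ln(visc_i + 0.8)) and the fractions sum to 1, blend VBI directly: visc = exp(exp(VBI_blend)) - 0.8
VBI_1 = ln(ln(23.0 + 0.8)) = 1.15363
VBI_2 = ln(ln(485 + 0.8)) = 1.82226
VBI_blend = 0.53 * 1.15363 + 0.47 * 1.82226 = 1.46789
visc_blend = exp(exp(1.46789)) - 0.8 = 75.91

75.91 cSt


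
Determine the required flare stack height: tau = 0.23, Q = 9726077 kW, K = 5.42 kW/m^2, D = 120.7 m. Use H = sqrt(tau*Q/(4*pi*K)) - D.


tau*Q/(4*pi*K) = 0.23 * 9726077 / (4 * pi * 5.42) = 32844
sqrt(32844) = 181.229
H = 181.229 - 120.7 = 60.53

60.53 m


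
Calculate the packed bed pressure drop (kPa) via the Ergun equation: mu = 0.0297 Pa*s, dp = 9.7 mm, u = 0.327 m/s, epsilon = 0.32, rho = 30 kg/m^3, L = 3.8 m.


dp = 9.7 mm = 0.0097 m
Viscous term = 150*0.0297*0.327*(1-0.32)^2 / (0.0097^2*0.32^3) = 218484
Inertial term = 1.75*30*0.327^2*(1-0.32) / (0.0097*0.32^3) = 12010
dP/L = 218484 + 12010 = 230494 Pa/m
dP = 230494 * 3.8 / 1000 = 875.9 kPa

875.9 kPa


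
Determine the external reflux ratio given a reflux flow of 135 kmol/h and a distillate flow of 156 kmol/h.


Reflux ratio definition: R = L / D (liquid returned / distillate withdrawn)
L = 135 kmol/h, D = 156 kmol/h
R = 135 / 156 = 0.8654

0.8654


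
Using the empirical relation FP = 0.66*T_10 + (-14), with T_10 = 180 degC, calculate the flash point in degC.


FP = 0.66 * 180 + (-14) = 104.8

104.8 degC


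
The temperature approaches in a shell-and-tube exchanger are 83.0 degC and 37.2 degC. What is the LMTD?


LMTD = (dT1 - dT2) / ln(dT1/dT2)
= (83.0 - 37.2) / ln(83.0 / 37.2) = 45.8 / 0.802532 = 57.07

57.07 degC


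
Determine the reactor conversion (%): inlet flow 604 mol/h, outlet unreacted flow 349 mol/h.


X = (F_in - F_out) / F_in * 100
Moles reacted = 604 - 349 = 255
X = 255 / 604 * 100
= 0.4222 * 100
= 42.22 %

42.22 %


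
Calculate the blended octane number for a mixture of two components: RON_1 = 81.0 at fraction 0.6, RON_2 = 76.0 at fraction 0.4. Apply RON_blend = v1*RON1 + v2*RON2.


Linear blending: RON_blend = sum(vi * RONi)
Contribution 1: 0.6 * 81.0 = 48.6
Contribution 2: 0.4 * 76.0 = 30.4
RON_blend = 48.6 + 30.4 = 79

79


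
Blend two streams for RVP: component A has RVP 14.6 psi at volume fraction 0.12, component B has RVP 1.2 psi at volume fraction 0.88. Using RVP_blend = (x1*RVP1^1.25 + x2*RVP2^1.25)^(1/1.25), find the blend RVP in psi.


Chevron index: RVP_blend = (sum xi*RVPi^1.25)^(1/1.25)
RVP^1.25 terms: 0.12 * 14.6^1.25 + 0.88 * 1.2^1.25 = 4.52994
RVP_blend = 4.52994^(1/1.25) = 3.349

3.349 psi


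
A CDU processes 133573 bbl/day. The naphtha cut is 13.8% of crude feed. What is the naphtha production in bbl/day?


Crude throughput = 133573 bbl/day
Fraction yield = 13.8%
yield = throughput * fraction / 100
yield = 133573 * 13.8 / 100 = 18433.074

18433.074 bbl/day


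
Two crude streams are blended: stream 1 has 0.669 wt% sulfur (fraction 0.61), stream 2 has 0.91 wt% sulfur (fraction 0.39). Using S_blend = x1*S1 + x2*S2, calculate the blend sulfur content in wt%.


Linear sulfur blending: S_blend = x1*S1 + x2*S2
Contribution 1: 0.61 * 0.669 = 0.40809 wt%
Contribution 2: 0.39 * 0.91 = 0.3549 wt%
S_blend = 0.40809 + 0.3549 = 0.76299

0.76299 wt%


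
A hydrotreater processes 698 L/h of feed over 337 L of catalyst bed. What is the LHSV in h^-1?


LHSV = volumetric feed rate / catalyst volume
= 698 L/h / 337 L
= 2.071 h^-1

2.071 h^-1


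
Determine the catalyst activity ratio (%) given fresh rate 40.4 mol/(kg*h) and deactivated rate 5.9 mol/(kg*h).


Activity (%) = (rate_used / rate_fresh) * 100
rate_used = 5.9, rate_fresh = 40.4
= (5.9 / 40.4) * 100
= 0.1460 * 100 = 14.60

14.60 %


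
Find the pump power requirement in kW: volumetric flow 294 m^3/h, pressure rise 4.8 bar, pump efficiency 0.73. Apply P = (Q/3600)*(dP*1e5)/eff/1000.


Q = 294 / 3600 = 0.0816667 m^3/s
P = 0.0816667 * (4.8 * 1e5) / 0.73 / 1000 = 53.70

53.70 kW


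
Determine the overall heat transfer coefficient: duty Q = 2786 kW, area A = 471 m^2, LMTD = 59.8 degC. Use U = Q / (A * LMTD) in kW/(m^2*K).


From Q = U*A*LMTD, U = Q / (A * LMTD)
U = 2786 / (471 * 59.8) = 2786 / 28165.8 = 0.09891

0.09891 kW/(m^2*K)


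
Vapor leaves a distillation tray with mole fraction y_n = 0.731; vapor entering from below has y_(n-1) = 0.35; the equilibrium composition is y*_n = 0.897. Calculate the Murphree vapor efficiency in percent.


Murphree vapor efficiency: EMV = (y_n - y_(n-1)) / (y*_n - y_(n-1)) * 100
EMV = (0.731 - 0.35) / (0.897 - 0.35) * 100 = 0.381 / 0.547 * 100 = 69.65

69.65 %


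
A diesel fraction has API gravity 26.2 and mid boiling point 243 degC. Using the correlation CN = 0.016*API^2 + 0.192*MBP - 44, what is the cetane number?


CN = 0.016 * 26.2^2 + 0.192 * 243 - 44
CN = 10.98304 + 46.656 - 44 = 13.63904

13.63904


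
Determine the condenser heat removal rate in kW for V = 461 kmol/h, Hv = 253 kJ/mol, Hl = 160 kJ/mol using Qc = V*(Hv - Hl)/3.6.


Qc = 461 * (253 - 160) / 3.6 = 461 * 93 / 3.6 = 11910

11910 kW


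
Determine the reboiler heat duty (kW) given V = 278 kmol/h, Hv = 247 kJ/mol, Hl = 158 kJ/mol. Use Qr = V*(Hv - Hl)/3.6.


Qr = 278 * (247 - 158) / 3.6 = 278 * 89 / 3.6 = 6873

6873 kW


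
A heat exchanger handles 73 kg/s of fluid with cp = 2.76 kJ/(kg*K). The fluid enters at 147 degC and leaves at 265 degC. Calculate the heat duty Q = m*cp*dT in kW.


Q = m_dot * cp * delta_T
delta_T = 265 - 147 = 118 K
Q = 73 * 2.76 * 118
= 201.48 * 118
= 23774.64 kW

23774.64 kW


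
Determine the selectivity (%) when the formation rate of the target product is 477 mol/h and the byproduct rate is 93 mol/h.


Selectivity = desired / (desired + undesired) * 100
Total products = 477 + 93 = 570 mol/h
S = 477 / 570 * 100
= 0.8368 * 100
= 83.68 %

83.68 %


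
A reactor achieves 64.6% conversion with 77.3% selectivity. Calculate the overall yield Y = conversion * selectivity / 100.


Overall yield = conversion (%) * selectivity (%) / 100
Conversion = 64.6%, Selectivity = 77.3%
Y = 64.6 * 77.3 / 100
= 49.9358 %

49.9358 %


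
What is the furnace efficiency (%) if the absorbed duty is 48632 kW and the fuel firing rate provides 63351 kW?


Furnace efficiency = Q_absorbed / Q_fuel * 100
= 48632 / 63351 * 100 = 76.77

76.77 %


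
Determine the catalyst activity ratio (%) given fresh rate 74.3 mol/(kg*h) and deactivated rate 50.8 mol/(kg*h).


Activity (%) = (rate_used / rate_fresh) * 100
rate_used = 50.8, rate_fresh = 74.3
= (50.8 / 74.3) * 100
= 0.6837 * 100 = 68.37

68.37 %


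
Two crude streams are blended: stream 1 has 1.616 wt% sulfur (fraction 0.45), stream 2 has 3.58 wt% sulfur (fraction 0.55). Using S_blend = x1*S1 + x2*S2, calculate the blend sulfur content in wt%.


Linear sulfur blending: S_blend = x1*S1 + x2*S2
Contribution 1: 0.45 * 1.616 = 0.7272 wt%
Contribution 2: 0.55 * 3.58 = 1.969 wt%
S_blend = 0.7272 + 1.969 = 2.6962

2.6962 wt%


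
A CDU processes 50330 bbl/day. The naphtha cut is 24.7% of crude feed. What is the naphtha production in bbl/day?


Crude throughput = 50330 bbl/day
Fraction yield = 24.7%
yield = throughput * fraction / 100
yield = 50330 * 24.7 / 100 = 12431.51

12431.51 bbl/day


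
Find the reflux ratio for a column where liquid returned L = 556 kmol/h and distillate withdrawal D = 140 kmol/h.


Reflux ratio definition: R = L / D (liquid returned / distillate withdrawn)
L = 556 kmol/h, D = 140 kmol/h
R = 556 / 140 = 3.971

3.971


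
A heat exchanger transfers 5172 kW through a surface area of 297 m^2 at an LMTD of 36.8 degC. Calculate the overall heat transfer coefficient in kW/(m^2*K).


From Q = U*A*LMTD, U = Q / (A * LMTD)
U = 5172 / (297 * 36.8) = 5172 / 10929.6 = 0.4732

0.4732 kW/(m^2*K)


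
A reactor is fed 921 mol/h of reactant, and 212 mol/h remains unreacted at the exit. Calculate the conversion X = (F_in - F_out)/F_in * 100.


X = (F_in - F_out) / F_in * 100
Moles reacted = 921 - 212 = 709
X = 709 / 921 * 100
= 0.7698 * 100
= 76.98 %

76.98 %


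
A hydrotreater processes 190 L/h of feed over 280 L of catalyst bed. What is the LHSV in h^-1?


LHSV = volumetric feed rate / catalyst volume
= 190 L/h / 280 L
= 0.6786 h^-1

0.6786 h^-1


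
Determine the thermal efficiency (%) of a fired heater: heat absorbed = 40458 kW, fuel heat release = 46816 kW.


Furnace efficiency = Q_absorbed / Q_fuel * 100
= 40458 / 46816 * 100 = 86.42

86.42 %


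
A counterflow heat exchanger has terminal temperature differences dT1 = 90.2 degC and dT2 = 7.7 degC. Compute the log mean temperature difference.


LMTD = (dT1 - dT2) / ln(dT1/dT2)
= (90.2 - 7.7) / ln(90.2 / 7.7) = 82.5 / 2.46081 = 33.53

33.53 degC


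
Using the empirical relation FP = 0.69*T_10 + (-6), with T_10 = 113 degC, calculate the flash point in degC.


FP = 0.69 * 113 + (-6) = 71.97

71.97 degC


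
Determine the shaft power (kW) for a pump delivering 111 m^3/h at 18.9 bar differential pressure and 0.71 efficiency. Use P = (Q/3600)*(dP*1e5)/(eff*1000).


Q = 111 / 3600 = 0.0308333 m^3/s
P = 0.0308333 * (18.9 * 1e5) / 0.71 / 1000 = 82.08

82.08 kW


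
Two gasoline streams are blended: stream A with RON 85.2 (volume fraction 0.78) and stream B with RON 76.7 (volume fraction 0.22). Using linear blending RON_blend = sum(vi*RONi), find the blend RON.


Linear blending: RON_blend = sum(vi * RONi)
Contribution 1: 0.78 * 85.2 = 66.456
Contribution 2: 0.22 * 76.7 = 16.874
RON_blend = 66.456 + 16.874 = 83.33

83.33


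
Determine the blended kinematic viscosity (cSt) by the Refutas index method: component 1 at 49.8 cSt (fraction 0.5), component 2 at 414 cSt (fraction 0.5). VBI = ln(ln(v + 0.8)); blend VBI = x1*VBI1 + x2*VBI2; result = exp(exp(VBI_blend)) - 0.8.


Refutas method: VBN_i = 14.534*ln(ln(visc_i + 0.8)) + 10.975, blended linearly by mass fraction; since VBN is linear in VBI_i = ln(ln(visc_i + 0.8)) and the fractions sum to 1, blend VBI directly: visc = exp(exp(VBI_blend)) - 0.8
VBI_1 = ln(ln(49.8 + 0.8)) = 1.3671
VBI_2 = ln(ln(414 + 0.8)) = 1.79638
VBI_blend = 0.5 * 1.3671 + 0.5 * 1.79638 = 1.58174
visc_blend = exp(exp(1.58174)) - 0.8 = 128.7

128.7 cSt


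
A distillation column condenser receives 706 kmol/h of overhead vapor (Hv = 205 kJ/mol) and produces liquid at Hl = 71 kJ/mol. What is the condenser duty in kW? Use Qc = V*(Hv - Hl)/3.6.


Qc = 706 * (205 - 71) / 3.6 = 706 * 134 / 3.6 = 26280

26280 kW


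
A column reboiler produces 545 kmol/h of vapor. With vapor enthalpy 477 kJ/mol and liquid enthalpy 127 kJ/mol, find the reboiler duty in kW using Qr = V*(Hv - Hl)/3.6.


Qr = 545 * (477 - 127) / 3.6 = 545 * 350 / 3.6 = 52990

52990 kW


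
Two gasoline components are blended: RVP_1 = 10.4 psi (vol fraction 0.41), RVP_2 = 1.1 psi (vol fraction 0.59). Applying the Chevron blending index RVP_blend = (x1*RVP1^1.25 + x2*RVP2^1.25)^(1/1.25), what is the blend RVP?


Chevron index: RVP_blend = (sum xi*RVPi^1.25)^(1/1.25)
RVP^1.25 terms: 0.41 * 10.4^1.25 + 0.59 * 1.1^1.25 = 8.32195
RVP_blend = 8.32195^(1/1.25) = 5.447

5.447 psi


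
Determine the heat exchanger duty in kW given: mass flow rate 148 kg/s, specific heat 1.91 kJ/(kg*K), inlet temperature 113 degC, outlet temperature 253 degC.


Q = m_dot * cp * delta_T
delta_T = 253 - 113 = 140 K
Q = 148 * 1.91 * 140
= 282.68 * 140
= 39575.2 kW

39575.2 kW


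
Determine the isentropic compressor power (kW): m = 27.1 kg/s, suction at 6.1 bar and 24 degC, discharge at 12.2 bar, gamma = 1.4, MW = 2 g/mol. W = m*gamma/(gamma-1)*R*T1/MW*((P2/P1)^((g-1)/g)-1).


Isentropic work: W = m*(gamma/(gamma-1))*(R*T1/MW)*((P2/P1)^((gamma-1)/gamma) - 1)
T1 = 24 + 273.15 = 297.15 K
Pressure ratio = 12.2 / 6.1 = 2
Exponent = (1.4 - 1)/1.4 = 0.285714
(P2/P1)^exp - 1 = 2^0.285714 - 1 = 0.219013
W = 27.1 * 1.4 / 0.4 * 8.314 * 297.15 / 2 * 0.219013 = 25660

25660 kW


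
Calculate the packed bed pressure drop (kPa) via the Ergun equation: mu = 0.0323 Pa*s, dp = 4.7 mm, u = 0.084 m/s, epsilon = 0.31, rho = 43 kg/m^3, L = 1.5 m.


dp = 4.7 mm = 0.0047 m
Viscous term = 150*0.0323*0.084*(1-0.31)^2 / (0.0047^2*0.31^3) = 294436
Inertial term = 1.75*43*0.084^2*(1-0.31) / (0.0047*0.31^3) = 2616.56
dP/L = 294436 + 2616.56 = 297053 Pa/m
dP = 297053 * 1.5 / 1000 = 445.6 kPa

445.6 kPa


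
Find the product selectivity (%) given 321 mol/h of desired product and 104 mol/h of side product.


Selectivity = desired / (desired + undesired) * 100
Total products = 321 + 104 = 425 mol/h
S = 321 / 425 * 100
= 0.7553 * 100
= 75.53 %

75.53 %


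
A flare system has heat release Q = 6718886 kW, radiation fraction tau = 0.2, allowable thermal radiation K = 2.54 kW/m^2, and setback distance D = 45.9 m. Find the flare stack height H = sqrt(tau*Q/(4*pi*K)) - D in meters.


tau*Q/(4*pi*K) = 0.2 * 6718886 / (4 * pi * 2.54) = 42100.2
sqrt(42100.2) = 205.183
H = 205.183 - 45.9 = 159.3

159.3 m


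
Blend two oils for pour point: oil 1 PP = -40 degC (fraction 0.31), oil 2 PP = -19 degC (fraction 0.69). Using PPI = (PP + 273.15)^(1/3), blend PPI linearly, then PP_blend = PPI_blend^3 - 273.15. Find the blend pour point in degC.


PPI_1 = (-40 + 273.15)^(1/3) = 6.15477
PPI_2 = (-19 + 273.15)^(1/3) = 6.334272
PPI_blend = 0.31 * 6.15477 + 0.69 * 6.334272 = 6.278626
PP_blend = 6.278626^3 - 273.15 = 247.5106 - 273.15 = -25.64

-25.64 degC


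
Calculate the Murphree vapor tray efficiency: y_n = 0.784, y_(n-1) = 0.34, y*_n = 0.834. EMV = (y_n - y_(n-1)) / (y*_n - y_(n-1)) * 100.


Murphree vapor efficiency: EMV = (y_n - y_(n-1)) / (y*_n - y_(n-1)) * 100
EMV = (0.784 - 0.34) / (0.834 - 0.34) * 100 = 0.444 / 0.494 * 100 = 89.88

89.88 %


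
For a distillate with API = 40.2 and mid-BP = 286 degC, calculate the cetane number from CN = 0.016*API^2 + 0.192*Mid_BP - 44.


CN = 0.016 * 40.2^2 + 0.192 * 286 - 44
CN = 25.85664 + 54.912 - 44 = 36.76864

36.76864


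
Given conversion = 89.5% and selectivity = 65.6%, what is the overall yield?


Overall yield = conversion (%) * selectivity (%) / 100
Conversion = 89.5%, Selectivity = 65.6%
Y = 89.5 * 65.6 / 100
= 58.712 %

58.712 %


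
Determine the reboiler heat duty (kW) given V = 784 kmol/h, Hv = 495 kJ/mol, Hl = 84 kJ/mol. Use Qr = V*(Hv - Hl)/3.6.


Qr = 784 * (495 - 84) / 3.6 = 784 * 411 / 3.6 = 89510

89510 kW


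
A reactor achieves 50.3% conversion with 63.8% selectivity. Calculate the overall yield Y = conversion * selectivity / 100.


Overall yield = conversion (%) * selectivity (%) / 100
Conversion = 50.3%, Selectivity = 63.8%
Y = 50.3 * 63.8 / 100
= 32.0914 %

32.0914 %


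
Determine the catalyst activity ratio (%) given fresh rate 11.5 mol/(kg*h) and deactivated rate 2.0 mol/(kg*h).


Activity (%) = (rate_used / rate_fresh) * 100
rate_used = 2.0, rate_fresh = 11.5
= (2.0 / 11.5) * 100
= 0.1739 * 100 = 17.39

17.39 %


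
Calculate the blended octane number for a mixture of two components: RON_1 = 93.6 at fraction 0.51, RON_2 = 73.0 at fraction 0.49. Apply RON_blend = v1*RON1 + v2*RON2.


Linear blending: RON_blend = sum(vi * RONi)
Contribution 1: 0.51 * 93.6 = 47.736
Contribution 2: 0.49 * 73.0 = 35.77
RON_blend = 47.736 + 35.77 = 83.506

83.506


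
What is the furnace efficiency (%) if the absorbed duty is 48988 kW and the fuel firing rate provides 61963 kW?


Furnace efficiency = Q_absorbed / Q_fuel * 100
= 48988 / 61963 * 100 = 79.06

79.06 %


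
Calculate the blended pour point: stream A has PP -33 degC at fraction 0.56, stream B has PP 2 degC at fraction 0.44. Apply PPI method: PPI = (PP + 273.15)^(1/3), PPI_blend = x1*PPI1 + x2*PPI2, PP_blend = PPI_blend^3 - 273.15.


PPI_1 = (-33 + 273.15)^(1/3) = 6.215759
PPI_2 = (2 + 273.15)^(1/3) = 6.504139
PPI_blend = 0.56 * 6.215759 + 0.44 * 6.504139 = 6.342646
PP_blend = 6.342646^3 - 273.15 = 255.1593 - 273.15 = -17.99

-17.99 degC


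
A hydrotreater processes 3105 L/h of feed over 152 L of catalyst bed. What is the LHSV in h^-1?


LHSV = volumetric feed rate / catalyst volume
= 3105 L/h / 152 L
= 20.43 h^-1

20.43 h^-1


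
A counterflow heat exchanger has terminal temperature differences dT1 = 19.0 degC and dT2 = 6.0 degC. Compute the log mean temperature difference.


LMTD = (dT1 - dT2) / ln(dT1/dT2)
= (19.0 - 6.0) / ln(19.0 / 6.0) = 13 / 1.15268 = 11.28

11.28 degC


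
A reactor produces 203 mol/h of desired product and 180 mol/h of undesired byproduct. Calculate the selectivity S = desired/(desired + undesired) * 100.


Selectivity = desired / (desired + undesired) * 100
Total products = 203 + 180 = 383 mol/h
S = 203 / 383 * 100
= 0.5300 * 100
= 53.00 %

53.00 %


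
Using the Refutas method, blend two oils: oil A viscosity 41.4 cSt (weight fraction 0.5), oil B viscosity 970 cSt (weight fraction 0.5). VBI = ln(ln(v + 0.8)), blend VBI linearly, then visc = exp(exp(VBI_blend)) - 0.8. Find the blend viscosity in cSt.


Refutas method: VBN_i = 14.534*ln(ln(visc_i + 0.8)) + 10.975, blended linearly by mass fraction; since VBN is linear in VBI_i = ln(ln(visc_i + 0.8)) and the fractions sum to 1, blend VBI directly: visc = exp(exp(VBI_blend)) - 0.8
VBI_1 = ln(ln(41.4 + 0.8)) = 1.31973
VBI_2 = ln(ln(970 + 0.8)) = 1.92835
VBI_blend = 0.5 * 1.31973 + 0.5 * 1.92835 = 1.62404
visc_blend = exp(exp(1.62404)) - 0.8 = 158.9

158.9 cSt


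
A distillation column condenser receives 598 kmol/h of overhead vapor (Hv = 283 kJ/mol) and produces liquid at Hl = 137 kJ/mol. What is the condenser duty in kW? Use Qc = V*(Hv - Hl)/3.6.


Qc = 598 * (283 - 137) / 3.6 = 598 * 146 / 3.6 = 24250

24250 kW


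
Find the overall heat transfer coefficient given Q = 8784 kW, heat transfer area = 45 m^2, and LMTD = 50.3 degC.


From Q = U*A*LMTD, U = Q / (A * LMTD)
U = 8784 / (45 * 50.3) = 8784 / 2263.5 = 3.881

3.881 kW/(m^2*K)


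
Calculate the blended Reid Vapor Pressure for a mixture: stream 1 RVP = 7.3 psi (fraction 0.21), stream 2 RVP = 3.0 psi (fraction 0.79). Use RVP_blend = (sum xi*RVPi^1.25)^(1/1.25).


Chevron index: RVP_blend = (sum xi*RVPi^1.25)^(1/1.25)
RVP^1.25 terms: 0.21 * 7.3^1.25 + 0.79 * 3.0^1.25 = 5.63893
RVP_blend = 5.63893^(1/1.25) = 3.990

3.990 psi


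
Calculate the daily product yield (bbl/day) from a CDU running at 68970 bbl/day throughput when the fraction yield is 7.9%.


Crude throughput = 68970 bbl/day
Fraction yield = 7.9%
yield = throughput * fraction / 100
yield = 68970 * 7.9 / 100 = 5448.63

5448.63 bbl/day


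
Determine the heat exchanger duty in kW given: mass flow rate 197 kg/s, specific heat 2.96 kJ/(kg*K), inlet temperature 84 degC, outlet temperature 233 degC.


Q = m_dot * cp * delta_T
delta_T = 233 - 84 = 149 K
Q = 197 * 2.96 * 149
= 583.12 * 149
= 86884.88 kW

86884.88 kW


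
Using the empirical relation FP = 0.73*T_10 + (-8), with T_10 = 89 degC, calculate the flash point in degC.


FP = 0.73 * 89 + (-8) = 56.97

56.97 degC


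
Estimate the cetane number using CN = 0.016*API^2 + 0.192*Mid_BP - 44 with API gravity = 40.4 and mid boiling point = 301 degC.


CN = 0.016 * 40.4^2 + 0.192 * 301 - 44
CN = 26.11456 + 57.792 - 44 = 39.90656

39.90656


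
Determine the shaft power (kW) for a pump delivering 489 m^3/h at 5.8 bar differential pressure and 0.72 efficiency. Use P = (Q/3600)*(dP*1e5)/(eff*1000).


Q = 489 / 3600 = 0.135833 m^3/s
P = 0.135833 * (5.8 * 1e5) / 0.72 / 1000 = 109.4

109.4 kW


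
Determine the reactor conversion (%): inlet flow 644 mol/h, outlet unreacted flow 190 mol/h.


X = (F_in - F_out) / F_in * 100
Moles reacted = 644 - 190 = 454
X = 454 / 644 * 100
= 0.7050 * 100
= 70.50 %

70.50 %


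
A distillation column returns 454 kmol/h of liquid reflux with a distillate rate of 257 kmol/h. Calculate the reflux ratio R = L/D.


Reflux ratio definition: R = L / D (liquid returned / distillate withdrawn)
L = 454 kmol/h, D = 257 kmol/h
R = 454 / 257 = 1.767

1.767


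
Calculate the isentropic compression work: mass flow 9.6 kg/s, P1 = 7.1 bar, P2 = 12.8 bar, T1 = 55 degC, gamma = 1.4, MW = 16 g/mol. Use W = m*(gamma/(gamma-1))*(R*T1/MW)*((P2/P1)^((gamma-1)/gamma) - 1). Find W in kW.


Isentropic work: W = m*(gamma/(gamma-1))*(R*T1/MW)*((P2/P1)^((gamma-1)/gamma) - 1)
T1 = 55 + 273.15 = 328.15 K
Pressure ratio = 12.8 / 7.1 = 1.80282
Exponent = (1.4 - 1)/1.4 = 0.285714
(P2/P1)^exp - 1 = 1.80282^0.285714 - 1 = 0.183393
W = 9.6 * 1.4 / 0.4 * 8.314 * 328.15 / 16 * 0.183393 = 1051

1051 kW


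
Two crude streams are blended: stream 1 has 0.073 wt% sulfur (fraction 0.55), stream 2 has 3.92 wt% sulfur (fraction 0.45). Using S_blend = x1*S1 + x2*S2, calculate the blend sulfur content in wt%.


Linear sulfur blending: S_blend = x1*S1 + x2*S2
Contribution 1: 0.55 * 0.073 = 0.04015 wt%
Contribution 2: 0.45 * 3.92 = 1.764 wt%
S_blend = 0.04015 + 1.764 = 1.80415

1.80415 wt%


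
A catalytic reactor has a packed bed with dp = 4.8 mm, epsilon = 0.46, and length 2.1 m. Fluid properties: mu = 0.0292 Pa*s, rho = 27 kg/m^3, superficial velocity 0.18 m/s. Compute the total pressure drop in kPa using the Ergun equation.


dp = 4.8 mm = 0.0048 m
Viscous term = 150*0.0292*0.18*(1-0.46)^2 / (0.0048^2*0.46^3) = 102513
Inertial term = 1.75*27*0.18^2*(1-0.46) / (0.0048*0.46^3) = 1769.4
dP/L = 102513 + 1769.4 = 104282 Pa/m
dP = 104282 * 2.1 / 1000 = 219.0 kPa

219.0 kPa


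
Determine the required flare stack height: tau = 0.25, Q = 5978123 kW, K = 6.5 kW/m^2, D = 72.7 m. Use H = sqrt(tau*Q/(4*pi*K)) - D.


tau*Q/(4*pi*K) = 0.25 * 5978123 / (4 * pi * 6.5) = 18297.1
sqrt(18297.1) = 135.267
H = 135.267 - 72.7 = 62.57

62.57 m


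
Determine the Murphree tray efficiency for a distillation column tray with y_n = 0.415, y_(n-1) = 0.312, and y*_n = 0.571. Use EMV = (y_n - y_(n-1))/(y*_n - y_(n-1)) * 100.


Murphree vapor efficiency: EMV = (y_n - y_(n-1)) / (y*_n - y_(n-1)) * 100
EMV = (0.415 - 0.312) / (0.571 - 0.312) * 100 = 0.103 / 0.259 * 100 = 39.77

39.77 %


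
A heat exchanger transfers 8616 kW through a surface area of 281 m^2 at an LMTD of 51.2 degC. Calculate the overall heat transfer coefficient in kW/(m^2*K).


From Q = U*A*LMTD, U = Q / (A * LMTD)
U = 8616 / (281 * 51.2) = 8616 / 14387.2 = 0.5989

0.5989 kW/(m^2*K)


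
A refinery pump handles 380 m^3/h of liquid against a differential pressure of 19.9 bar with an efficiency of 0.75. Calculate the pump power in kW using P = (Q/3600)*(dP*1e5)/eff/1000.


Q = 380 / 3600 = 0.105556 m^3/s
P = 0.105556 * (19.9 * 1e5) / 0.75 / 1000 = 280.1

280.1 kW


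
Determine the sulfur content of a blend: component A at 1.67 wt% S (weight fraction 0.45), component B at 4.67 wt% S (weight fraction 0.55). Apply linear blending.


Linear sulfur blending: S_blend = x1*S1 + x2*S2
Contribution 1: 0.45 * 1.67 = 0.7515 wt%
Contribution 2: 0.55 * 4.67 = 2.5685 wt%
S_blend = 0.7515 + 2.5685 = 3.32

3.32 wt%


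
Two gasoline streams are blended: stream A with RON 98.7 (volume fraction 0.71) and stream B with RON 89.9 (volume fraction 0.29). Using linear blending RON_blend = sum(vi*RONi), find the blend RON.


Linear blending: RON_blend = sum(vi * RONi)
Contribution 1: 0.71 * 98.7 = 70.077
Contribution 2: 0.29 * 89.9 = 26.071
RON_blend = 70.077 + 26.071 = 96.148

96.148


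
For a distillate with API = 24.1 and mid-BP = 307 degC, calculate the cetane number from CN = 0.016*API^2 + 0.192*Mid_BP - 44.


CN = 0.016 * 24.1^2 + 0.192 * 307 - 44
CN = 9.29296 + 58.944 - 44 = 24.23696

24.23696


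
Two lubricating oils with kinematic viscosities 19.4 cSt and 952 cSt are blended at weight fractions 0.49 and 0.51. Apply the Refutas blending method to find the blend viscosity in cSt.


Refutas method: VBN_i = 14.534*ln(ln(visc_i + 0.8)) + 10.975, blended linearly by mass fraction; since VBN is linear in VBI_i = ln(ln(visc_i + 0.8)) and the fractions sum to 1, blend VBI directly: visc = exp(exp(VBI_blend)) - 0.8
VBI_1 = ln(ln(19.4 + 0.8)) = 1.1005
VBI_2 = ln(ln(952 + 0.8)) = 1.92562
VBI_blend = 0.49 * 1.1005 + 0.51 * 1.92562 = 1.52131
visc_blend = exp(exp(1.52131)) - 0.8 = 96.54

96.54 cSt


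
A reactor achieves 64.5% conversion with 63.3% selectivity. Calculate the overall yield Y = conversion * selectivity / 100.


Overall yield = conversion (%) * selectivity (%) / 100
Conversion = 64.5%, Selectivity = 63.3%
Y = 64.5 * 63.3 / 100
= 40.8285 %

40.8285 %
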